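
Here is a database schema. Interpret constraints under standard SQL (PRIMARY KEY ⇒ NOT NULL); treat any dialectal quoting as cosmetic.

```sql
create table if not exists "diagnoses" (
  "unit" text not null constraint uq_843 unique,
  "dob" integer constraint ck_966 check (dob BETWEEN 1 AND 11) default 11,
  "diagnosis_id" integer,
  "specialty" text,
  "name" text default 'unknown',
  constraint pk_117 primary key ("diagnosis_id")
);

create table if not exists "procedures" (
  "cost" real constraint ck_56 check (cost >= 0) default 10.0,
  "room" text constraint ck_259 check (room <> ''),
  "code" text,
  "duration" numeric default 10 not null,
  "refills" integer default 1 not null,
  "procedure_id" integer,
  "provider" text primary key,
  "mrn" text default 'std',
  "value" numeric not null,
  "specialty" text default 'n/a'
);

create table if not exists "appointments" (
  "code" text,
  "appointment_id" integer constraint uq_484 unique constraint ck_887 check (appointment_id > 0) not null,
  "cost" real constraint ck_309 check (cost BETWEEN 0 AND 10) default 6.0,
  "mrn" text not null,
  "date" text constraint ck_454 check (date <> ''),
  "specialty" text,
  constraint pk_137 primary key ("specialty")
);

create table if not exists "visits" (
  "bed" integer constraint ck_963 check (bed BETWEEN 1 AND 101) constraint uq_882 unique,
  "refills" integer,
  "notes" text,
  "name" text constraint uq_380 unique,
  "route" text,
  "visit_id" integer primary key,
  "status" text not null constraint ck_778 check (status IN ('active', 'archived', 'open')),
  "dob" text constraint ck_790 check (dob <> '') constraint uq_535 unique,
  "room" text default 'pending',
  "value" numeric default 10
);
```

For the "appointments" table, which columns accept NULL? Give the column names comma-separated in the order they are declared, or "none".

code, cost, date

- code: no NOT NULL constraint applies → nullable.
- appointment_id: declared NOT NULL → not nullable.
- cost: CHECK does not forbid NULL (a CHECK constraint passes when its expression is NULL) → nullable.
- mrn: declared NOT NULL → not nullable.
- date: CHECK does not forbid NULL (a CHECK constraint passes when its expression is NULL) → nullable.
- specialty: part of the PRIMARY KEY, which implies NOT NULL → not nullable.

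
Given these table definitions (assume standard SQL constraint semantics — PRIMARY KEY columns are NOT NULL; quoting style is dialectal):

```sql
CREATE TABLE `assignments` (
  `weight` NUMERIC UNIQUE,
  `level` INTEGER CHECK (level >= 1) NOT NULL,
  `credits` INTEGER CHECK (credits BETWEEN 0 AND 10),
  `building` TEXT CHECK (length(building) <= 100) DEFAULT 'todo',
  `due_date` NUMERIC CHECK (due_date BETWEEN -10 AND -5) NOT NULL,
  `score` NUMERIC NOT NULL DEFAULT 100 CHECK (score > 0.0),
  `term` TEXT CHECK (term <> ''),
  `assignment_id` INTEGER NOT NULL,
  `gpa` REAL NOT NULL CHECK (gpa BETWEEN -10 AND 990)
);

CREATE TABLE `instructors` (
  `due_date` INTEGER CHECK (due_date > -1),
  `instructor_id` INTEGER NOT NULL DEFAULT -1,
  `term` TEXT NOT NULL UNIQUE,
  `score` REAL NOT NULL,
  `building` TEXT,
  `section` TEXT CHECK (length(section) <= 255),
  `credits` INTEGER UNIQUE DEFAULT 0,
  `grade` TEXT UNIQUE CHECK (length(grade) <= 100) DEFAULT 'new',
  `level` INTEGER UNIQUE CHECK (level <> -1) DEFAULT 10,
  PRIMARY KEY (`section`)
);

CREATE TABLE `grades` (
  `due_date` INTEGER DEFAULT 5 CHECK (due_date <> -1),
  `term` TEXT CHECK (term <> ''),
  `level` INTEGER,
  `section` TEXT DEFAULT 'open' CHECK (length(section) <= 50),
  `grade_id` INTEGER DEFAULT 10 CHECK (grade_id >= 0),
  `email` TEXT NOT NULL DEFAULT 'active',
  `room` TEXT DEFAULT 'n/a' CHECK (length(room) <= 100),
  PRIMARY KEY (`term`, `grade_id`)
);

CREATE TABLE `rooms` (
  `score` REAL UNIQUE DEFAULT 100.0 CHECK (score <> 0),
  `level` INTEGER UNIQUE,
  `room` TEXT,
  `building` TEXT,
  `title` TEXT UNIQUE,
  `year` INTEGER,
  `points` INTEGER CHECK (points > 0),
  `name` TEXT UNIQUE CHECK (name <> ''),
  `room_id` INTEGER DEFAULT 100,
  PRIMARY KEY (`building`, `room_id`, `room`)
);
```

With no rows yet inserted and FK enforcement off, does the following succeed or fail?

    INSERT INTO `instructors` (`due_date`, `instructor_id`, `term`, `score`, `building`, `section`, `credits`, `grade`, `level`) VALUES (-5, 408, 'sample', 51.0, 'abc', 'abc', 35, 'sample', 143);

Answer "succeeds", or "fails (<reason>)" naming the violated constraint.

fails (CHECK on due_date)

The value -5 for due_date violates CHECK (due_date > -1).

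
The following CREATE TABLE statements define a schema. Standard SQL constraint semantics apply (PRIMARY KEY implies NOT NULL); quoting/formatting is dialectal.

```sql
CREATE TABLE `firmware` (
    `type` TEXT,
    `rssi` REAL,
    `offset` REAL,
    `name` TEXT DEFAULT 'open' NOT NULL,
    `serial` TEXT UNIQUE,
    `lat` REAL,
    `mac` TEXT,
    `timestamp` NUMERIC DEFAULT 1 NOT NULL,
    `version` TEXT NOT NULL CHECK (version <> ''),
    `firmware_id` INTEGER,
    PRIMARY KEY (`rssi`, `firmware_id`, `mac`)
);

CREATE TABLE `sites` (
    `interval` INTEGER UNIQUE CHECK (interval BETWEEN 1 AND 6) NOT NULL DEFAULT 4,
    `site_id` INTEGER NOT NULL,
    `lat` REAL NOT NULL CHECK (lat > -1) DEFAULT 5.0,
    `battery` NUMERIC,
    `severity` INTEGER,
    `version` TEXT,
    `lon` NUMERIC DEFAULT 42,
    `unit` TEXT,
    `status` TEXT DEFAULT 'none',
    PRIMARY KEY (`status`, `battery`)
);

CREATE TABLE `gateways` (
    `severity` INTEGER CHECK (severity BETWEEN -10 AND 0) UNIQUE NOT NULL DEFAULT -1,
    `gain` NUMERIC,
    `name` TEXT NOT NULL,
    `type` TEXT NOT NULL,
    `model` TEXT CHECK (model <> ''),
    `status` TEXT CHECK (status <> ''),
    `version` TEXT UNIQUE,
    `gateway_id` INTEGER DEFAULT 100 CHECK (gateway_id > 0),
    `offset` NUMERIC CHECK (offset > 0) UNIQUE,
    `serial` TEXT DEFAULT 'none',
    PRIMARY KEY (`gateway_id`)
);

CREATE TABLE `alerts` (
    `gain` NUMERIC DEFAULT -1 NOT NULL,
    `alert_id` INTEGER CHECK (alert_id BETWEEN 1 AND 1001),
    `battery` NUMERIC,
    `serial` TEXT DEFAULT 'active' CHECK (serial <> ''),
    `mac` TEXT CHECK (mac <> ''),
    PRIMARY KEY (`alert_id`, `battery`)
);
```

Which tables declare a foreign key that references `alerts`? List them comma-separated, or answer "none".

No REFERENCES clause anywhere in the schema names alerts.

none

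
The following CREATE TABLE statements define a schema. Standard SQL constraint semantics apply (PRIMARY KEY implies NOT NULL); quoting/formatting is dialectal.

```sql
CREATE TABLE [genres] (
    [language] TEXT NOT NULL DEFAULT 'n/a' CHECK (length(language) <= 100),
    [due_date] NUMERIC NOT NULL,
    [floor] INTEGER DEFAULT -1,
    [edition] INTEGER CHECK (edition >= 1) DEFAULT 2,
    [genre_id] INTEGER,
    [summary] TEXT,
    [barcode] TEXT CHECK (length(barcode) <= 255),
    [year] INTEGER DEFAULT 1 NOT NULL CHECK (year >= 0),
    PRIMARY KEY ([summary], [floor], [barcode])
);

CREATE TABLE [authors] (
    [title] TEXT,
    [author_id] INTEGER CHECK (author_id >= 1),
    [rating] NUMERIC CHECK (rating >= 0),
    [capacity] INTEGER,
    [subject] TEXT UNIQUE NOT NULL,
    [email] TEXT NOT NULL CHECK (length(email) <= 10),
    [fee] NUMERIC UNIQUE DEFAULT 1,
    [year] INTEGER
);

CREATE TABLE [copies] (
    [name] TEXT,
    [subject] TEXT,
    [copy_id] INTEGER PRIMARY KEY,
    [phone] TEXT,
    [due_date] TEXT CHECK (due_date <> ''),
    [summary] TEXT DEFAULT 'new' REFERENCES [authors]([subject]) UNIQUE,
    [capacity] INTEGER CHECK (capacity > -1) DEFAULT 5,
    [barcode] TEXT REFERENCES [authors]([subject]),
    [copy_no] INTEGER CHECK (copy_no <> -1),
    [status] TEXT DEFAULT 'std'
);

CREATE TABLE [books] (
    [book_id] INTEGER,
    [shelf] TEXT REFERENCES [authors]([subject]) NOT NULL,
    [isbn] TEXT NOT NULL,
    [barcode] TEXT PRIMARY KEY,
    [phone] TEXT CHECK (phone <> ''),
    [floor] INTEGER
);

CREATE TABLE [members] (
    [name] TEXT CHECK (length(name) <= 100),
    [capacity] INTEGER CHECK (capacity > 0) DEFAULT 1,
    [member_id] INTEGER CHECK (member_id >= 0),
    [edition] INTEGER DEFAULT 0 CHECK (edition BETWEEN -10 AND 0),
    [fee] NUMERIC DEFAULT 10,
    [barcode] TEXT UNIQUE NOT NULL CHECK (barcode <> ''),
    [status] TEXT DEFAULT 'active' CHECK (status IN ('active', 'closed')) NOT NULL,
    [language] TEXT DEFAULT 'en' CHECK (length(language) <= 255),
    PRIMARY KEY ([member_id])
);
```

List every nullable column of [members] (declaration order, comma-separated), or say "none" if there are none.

name, capacity, edition, fee, language

- name: CHECK does not forbid NULL (a CHECK constraint passes when its expression is NULL) → nullable.
- capacity: CHECK does not forbid NULL (a CHECK constraint passes when its expression is NULL) → nullable.
- member_id: part of the PRIMARY KEY, which implies NOT NULL → not nullable.
- edition: CHECK does not forbid NULL (a CHECK constraint passes when its expression is NULL) → nullable.
- fee: DEFAULT only fills an omitted column; an explicit NULL is still allowed → nullable.
- barcode: declared NOT NULL → not nullable.
- status: declared NOT NULL → not nullable.
- language: CHECK does not forbid NULL (a CHECK constraint passes when its expression is NULL) → nullable.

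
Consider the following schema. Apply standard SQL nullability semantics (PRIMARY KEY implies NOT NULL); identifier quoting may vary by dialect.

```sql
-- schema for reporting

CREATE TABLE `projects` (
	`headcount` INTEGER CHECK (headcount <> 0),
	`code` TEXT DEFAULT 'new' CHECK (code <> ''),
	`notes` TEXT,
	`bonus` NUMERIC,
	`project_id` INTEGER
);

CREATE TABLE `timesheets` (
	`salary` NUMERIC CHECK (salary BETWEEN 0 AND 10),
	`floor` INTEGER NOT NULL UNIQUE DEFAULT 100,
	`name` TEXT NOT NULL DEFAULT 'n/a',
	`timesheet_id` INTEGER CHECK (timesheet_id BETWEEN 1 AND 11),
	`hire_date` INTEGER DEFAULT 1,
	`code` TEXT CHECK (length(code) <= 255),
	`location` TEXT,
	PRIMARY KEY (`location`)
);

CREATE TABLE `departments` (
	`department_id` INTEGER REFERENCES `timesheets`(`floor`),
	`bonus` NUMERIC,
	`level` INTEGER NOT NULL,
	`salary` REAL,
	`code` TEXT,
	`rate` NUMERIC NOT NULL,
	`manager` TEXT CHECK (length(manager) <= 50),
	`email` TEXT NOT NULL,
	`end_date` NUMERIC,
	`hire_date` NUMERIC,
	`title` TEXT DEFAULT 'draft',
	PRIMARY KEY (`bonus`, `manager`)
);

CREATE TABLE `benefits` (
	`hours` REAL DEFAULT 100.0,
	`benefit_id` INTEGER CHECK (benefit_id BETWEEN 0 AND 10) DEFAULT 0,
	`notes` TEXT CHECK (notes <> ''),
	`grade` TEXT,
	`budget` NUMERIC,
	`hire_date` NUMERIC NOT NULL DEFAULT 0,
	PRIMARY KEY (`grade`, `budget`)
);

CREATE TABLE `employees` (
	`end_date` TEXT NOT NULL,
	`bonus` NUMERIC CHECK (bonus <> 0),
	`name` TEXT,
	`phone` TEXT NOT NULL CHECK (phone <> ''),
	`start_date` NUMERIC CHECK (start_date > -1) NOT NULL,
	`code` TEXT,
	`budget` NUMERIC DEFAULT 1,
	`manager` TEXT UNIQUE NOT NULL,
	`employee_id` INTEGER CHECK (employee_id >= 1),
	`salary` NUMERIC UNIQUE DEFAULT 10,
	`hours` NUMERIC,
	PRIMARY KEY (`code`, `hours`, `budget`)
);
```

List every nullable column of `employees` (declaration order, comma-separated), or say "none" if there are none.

- end_date: declared NOT NULL → not nullable.
- bonus: CHECK does not forbid NULL (a CHECK constraint passes when its expression is NULL) → nullable.
- name: no NOT NULL constraint applies → nullable.
- phone: declared NOT NULL → not nullable.
- start_date: declared NOT NULL → not nullable.
- code: part of the PRIMARY KEY, which implies NOT NULL → not nullable.
- budget: part of the PRIMARY KEY, which implies NOT NULL → not nullable.
- manager: declared NOT NULL → not nullable.
- employee_id: CHECK does not forbid NULL (a CHECK constraint passes when its expression is NULL) → nullable.
- salary: UNIQUE does not imply NOT NULL → nullable.
- hours: part of the PRIMARY KEY, which implies NOT NULL → not nullable.

bonus, name, employee_id, salary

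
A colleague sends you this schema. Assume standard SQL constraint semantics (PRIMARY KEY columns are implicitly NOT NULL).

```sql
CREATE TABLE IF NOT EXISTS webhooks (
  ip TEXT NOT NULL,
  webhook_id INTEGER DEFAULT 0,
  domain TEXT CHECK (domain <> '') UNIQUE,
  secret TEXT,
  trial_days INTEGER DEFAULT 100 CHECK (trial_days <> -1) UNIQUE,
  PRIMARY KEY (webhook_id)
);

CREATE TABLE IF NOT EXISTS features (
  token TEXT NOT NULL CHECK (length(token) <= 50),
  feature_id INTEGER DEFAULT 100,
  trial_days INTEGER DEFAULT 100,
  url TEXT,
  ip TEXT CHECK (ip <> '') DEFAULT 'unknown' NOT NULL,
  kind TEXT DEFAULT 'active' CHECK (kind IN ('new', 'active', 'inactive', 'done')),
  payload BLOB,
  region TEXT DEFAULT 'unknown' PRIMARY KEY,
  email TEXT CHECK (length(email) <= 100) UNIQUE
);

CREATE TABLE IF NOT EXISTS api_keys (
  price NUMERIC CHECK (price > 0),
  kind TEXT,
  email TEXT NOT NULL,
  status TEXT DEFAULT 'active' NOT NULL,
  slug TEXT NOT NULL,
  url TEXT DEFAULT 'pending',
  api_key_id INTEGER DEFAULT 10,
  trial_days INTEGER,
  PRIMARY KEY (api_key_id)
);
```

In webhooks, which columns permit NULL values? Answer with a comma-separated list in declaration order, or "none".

domain, secret, trial_days

- ip: declared NOT NULL → not nullable.
- webhook_id: part of the PRIMARY KEY, which implies NOT NULL → not nullable.
- domain: CHECK does not forbid NULL (a CHECK constraint passes when its expression is NULL) → nullable.
- secret: no NOT NULL constraint applies → nullable.
- trial_days: CHECK does not forbid NULL (a CHECK constraint passes when its expression is NULL) → nullable.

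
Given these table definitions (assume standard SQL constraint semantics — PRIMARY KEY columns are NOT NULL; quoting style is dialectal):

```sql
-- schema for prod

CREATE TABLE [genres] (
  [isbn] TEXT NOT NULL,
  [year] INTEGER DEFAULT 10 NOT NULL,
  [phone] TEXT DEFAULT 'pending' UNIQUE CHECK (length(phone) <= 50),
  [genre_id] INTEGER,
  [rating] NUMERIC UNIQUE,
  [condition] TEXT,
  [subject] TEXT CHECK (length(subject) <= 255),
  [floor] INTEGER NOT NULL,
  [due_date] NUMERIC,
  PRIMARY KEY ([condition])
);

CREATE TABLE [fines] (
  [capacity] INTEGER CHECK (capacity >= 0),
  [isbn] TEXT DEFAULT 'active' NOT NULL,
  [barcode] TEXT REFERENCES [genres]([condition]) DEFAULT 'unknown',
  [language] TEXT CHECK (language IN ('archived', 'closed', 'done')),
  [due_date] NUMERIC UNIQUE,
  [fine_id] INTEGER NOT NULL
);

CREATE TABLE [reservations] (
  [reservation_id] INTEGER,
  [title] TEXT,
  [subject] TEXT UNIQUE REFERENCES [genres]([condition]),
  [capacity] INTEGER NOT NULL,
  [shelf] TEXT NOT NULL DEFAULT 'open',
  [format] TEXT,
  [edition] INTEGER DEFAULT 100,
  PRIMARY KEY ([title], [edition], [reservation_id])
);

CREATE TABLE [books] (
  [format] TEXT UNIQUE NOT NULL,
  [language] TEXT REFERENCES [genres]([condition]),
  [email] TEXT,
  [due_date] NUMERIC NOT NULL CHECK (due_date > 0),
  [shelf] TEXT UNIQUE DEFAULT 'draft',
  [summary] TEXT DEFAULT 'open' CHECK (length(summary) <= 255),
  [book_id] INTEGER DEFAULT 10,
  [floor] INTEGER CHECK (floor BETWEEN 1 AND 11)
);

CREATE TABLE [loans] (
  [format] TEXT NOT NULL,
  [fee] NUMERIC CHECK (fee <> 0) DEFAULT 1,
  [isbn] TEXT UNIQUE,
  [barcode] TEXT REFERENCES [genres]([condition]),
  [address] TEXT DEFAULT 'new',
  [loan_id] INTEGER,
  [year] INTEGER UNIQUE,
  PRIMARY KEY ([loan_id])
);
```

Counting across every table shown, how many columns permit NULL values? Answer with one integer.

22

genres: 5 nullable (phone, genre_id, rating, subject, due_date — PK (condition) and explicit NOT NULL columns excluded).
fines: 4 nullable (capacity, barcode, language, due_date — PK none and explicit NOT NULL columns excluded).
reservations: 2 nullable (subject, format — PK (title, edition, reservation_id) and explicit NOT NULL columns excluded).
books: 6 nullable (language, email, shelf, summary, book_id, floor — PK none and explicit NOT NULL columns excluded).
loans: 5 nullable (fee, isbn, barcode, address, year — PK (loan_id) and explicit NOT NULL columns excluded).
Total: 5 + 4 + 2 + 6 + 5 = 22.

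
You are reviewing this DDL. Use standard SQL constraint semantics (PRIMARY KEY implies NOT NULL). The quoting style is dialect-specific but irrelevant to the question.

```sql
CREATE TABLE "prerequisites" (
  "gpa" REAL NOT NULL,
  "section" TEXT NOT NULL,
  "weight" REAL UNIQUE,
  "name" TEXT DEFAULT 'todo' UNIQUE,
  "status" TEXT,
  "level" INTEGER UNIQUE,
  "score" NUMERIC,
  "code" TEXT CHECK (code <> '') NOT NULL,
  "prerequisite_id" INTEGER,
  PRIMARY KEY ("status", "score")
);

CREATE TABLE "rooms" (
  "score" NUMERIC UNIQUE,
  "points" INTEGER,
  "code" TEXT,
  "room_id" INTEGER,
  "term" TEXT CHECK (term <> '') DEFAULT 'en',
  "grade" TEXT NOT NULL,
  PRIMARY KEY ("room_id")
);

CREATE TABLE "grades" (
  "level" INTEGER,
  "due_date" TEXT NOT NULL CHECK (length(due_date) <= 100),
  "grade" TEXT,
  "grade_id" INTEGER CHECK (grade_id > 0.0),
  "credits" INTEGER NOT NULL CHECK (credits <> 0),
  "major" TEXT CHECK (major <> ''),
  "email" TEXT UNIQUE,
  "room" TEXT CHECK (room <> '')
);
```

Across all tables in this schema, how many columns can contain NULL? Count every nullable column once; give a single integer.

prerequisites: 4 nullable (weight, name, level, prerequisite_id — PK (status, score) and explicit NOT NULL columns excluded).
rooms: 4 nullable (score, points, code, term — PK (room_id) and explicit NOT NULL columns excluded).
grades: 6 nullable (level, grade, grade_id, major, email, room — PK none and explicit NOT NULL columns excluded).
Total: 4 + 4 + 6 = 14.

14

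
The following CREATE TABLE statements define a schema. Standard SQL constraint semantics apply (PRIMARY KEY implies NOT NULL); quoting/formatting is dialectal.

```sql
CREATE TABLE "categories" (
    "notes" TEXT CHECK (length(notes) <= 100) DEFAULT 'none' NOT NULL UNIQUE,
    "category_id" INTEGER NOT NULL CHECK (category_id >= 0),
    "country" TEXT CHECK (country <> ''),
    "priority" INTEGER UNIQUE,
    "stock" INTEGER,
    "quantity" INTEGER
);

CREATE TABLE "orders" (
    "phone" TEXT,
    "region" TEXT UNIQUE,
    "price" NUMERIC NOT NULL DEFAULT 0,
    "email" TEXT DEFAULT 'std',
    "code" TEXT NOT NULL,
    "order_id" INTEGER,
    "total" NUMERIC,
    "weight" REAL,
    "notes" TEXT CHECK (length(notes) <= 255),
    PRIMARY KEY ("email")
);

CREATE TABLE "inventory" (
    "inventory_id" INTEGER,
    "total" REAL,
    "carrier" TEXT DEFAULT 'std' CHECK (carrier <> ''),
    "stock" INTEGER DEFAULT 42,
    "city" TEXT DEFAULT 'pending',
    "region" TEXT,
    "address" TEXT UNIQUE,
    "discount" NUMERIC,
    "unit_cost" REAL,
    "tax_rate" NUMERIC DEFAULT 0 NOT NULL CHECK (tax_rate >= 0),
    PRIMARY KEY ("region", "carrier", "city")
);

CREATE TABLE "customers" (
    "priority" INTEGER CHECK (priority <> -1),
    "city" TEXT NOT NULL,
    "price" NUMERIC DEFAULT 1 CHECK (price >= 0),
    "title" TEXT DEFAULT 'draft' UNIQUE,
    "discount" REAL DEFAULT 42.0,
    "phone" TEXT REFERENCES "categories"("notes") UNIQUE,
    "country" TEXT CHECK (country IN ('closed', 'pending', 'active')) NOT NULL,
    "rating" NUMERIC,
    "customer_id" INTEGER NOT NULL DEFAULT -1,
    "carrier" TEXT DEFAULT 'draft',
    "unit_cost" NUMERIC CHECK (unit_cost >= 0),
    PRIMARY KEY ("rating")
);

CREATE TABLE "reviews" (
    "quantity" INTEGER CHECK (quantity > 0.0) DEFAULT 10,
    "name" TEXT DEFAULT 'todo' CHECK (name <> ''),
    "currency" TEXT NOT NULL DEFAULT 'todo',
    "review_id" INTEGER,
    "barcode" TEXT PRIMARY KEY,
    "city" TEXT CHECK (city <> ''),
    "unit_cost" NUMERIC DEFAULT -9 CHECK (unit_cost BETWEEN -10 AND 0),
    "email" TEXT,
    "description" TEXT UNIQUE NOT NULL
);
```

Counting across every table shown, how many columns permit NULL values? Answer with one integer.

29

categories: 4 nullable (country, priority, stock, quantity — PK none and explicit NOT NULL columns excluded).
orders: 6 nullable (phone, region, order_id, total, weight, notes — PK (email) and explicit NOT NULL columns excluded).
inventory: 6 nullable (inventory_id, total, stock, address, discount, unit_cost — PK (region, carrier, city) and explicit NOT NULL columns excluded).
customers: 7 nullable (priority, price, title, discount, phone, carrier, unit_cost — PK (rating) and explicit NOT NULL columns excluded).
reviews: 6 nullable (quantity, name, review_id, city, unit_cost, email — PK (barcode) and explicit NOT NULL columns excluded).
Total: 4 + 6 + 6 + 7 + 6 = 29.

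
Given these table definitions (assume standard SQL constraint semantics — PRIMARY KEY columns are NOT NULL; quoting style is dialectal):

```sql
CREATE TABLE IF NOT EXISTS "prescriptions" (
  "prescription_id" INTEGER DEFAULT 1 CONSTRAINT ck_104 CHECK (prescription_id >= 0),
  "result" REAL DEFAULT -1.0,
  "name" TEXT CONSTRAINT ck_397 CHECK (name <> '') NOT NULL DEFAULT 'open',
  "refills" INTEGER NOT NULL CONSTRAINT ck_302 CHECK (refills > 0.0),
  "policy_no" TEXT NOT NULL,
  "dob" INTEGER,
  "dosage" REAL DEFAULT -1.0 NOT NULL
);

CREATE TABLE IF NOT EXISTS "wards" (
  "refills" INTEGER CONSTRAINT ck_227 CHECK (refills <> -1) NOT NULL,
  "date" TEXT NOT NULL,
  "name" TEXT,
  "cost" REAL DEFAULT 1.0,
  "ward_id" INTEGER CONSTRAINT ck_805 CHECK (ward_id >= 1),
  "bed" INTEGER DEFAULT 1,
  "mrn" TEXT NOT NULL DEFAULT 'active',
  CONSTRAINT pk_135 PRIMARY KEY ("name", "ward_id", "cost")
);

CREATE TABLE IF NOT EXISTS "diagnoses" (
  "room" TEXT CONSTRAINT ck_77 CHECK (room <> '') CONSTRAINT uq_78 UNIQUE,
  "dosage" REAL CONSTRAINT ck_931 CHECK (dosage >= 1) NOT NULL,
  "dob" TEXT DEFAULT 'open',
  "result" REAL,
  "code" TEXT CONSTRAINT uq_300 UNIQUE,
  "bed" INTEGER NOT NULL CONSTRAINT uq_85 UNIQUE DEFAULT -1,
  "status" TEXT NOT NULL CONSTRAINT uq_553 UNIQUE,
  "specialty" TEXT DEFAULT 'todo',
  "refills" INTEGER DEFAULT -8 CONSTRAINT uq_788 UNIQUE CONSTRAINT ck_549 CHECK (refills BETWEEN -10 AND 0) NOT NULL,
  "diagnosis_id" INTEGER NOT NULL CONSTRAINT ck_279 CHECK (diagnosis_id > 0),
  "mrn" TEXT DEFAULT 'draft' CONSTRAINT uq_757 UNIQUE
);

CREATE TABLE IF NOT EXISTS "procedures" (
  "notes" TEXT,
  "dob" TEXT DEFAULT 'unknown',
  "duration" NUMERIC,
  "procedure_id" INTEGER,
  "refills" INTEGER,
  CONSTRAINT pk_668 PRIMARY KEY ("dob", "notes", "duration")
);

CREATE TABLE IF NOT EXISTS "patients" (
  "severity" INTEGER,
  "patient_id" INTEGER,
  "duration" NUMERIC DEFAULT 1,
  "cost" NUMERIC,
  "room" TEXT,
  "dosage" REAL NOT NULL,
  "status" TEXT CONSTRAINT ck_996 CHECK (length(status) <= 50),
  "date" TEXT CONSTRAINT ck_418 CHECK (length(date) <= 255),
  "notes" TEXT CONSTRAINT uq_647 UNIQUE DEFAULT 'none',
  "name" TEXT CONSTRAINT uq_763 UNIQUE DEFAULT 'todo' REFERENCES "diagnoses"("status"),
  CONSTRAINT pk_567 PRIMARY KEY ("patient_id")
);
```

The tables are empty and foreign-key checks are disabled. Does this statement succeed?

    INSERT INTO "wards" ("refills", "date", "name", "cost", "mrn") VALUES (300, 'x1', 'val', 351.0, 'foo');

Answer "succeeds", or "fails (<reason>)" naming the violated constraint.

ward_id is omitted from the column list and has no DEFAULT, so it would receive NULL.
But ward_id is part of the PRIMARY KEY (implied NOT NULL).

fails (NOT NULL on ward_id)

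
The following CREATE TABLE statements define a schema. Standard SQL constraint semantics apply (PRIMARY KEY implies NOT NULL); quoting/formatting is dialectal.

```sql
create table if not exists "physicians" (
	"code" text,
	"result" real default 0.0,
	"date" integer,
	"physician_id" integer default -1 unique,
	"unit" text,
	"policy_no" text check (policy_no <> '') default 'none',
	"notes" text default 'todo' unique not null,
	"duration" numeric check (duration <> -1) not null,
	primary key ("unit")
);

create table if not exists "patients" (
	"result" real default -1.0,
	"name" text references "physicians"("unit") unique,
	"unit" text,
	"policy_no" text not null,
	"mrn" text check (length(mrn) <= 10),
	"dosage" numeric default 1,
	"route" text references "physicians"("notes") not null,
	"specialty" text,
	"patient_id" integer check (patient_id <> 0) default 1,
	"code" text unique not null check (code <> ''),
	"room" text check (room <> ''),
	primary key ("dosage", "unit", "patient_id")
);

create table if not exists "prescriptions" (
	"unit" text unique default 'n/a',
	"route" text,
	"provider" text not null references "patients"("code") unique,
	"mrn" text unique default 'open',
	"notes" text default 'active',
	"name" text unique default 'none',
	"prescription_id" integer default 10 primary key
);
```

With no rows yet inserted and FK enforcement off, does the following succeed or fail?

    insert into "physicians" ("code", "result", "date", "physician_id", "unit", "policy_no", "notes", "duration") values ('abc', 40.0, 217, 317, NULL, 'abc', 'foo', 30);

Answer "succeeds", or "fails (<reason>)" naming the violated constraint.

fails (NOT NULL on unit)

unit is explicitly set to NULL, but unit is part of the PRIMARY KEY (implied NOT NULL).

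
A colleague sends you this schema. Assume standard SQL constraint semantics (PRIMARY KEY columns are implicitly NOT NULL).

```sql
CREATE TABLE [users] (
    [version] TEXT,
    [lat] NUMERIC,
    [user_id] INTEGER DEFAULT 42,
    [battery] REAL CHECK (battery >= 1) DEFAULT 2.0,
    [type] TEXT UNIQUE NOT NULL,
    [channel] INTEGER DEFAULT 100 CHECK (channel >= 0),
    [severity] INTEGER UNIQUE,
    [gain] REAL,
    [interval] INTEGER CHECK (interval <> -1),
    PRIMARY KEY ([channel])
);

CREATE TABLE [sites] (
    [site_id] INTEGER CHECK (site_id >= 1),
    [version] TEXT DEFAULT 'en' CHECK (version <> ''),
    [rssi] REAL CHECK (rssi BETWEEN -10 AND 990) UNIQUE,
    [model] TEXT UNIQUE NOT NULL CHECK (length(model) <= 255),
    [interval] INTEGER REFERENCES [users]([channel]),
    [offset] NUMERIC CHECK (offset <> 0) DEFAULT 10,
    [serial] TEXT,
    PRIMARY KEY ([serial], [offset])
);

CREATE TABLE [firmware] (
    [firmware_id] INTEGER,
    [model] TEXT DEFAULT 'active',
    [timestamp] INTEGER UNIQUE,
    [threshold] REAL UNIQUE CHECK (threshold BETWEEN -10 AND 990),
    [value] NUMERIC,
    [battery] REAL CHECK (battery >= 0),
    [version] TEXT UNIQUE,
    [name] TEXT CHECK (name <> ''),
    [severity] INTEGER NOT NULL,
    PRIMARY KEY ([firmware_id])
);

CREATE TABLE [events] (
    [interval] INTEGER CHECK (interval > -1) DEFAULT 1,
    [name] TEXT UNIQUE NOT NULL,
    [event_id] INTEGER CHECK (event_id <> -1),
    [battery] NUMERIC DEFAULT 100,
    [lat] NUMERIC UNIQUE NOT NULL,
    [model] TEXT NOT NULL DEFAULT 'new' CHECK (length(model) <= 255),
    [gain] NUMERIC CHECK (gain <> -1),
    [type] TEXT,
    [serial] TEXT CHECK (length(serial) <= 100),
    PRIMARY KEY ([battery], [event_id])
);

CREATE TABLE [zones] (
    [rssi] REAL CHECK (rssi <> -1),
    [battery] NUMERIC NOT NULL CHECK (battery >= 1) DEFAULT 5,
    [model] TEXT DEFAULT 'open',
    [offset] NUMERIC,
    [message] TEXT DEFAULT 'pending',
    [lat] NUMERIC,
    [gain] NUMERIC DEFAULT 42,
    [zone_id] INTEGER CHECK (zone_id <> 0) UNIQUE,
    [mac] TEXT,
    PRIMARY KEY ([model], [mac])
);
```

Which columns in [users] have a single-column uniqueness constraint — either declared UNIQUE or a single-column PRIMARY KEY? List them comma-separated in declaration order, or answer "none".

type, channel, severity

- version: no UNIQUE or single-column PK constraint.
- lat: no UNIQUE or single-column PK constraint.
- user_id: no UNIQUE or single-column PK constraint.
- battery: no UNIQUE or single-column PK constraint.
- type: declared UNIQUE → unique.
- channel: single-column PRIMARY KEY → unique.
- severity: declared UNIQUE → unique.
- gain: no UNIQUE or single-column PK constraint.
- interval: no UNIQUE or single-column PK constraint.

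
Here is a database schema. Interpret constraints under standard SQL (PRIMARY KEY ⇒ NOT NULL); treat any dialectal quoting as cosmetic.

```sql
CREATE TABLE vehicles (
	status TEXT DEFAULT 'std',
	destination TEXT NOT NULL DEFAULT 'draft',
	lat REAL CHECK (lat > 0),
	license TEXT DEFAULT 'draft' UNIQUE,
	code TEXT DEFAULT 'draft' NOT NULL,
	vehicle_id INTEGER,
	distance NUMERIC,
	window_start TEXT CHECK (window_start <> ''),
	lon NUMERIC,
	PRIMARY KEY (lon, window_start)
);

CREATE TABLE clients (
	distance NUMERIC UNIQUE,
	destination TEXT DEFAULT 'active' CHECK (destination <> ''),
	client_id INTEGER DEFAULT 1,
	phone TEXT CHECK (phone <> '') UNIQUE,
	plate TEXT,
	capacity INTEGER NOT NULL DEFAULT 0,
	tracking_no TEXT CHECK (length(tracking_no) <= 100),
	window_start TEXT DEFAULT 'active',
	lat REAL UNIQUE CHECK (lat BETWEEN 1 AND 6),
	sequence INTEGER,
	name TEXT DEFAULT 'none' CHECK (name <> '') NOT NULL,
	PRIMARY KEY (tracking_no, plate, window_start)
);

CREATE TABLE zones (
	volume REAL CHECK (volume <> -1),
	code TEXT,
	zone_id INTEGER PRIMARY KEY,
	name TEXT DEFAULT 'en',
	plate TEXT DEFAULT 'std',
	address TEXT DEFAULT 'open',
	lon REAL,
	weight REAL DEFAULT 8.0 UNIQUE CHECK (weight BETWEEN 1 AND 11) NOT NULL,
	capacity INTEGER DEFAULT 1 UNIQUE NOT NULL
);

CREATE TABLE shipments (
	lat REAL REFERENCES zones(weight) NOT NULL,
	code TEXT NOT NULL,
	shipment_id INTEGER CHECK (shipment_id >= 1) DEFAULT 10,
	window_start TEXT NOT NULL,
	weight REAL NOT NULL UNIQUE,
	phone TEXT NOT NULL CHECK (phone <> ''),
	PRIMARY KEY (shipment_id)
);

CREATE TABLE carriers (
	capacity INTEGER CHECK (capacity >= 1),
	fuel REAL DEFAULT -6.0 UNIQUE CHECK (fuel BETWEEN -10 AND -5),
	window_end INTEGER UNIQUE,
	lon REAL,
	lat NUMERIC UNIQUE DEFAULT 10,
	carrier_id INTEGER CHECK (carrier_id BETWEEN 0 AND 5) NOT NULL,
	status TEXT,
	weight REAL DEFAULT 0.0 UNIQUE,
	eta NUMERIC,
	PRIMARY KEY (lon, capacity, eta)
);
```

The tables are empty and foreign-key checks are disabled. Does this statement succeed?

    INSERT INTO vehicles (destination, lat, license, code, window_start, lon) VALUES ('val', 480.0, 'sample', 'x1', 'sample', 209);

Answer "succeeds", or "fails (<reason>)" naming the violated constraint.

succeeds

NOT NULL columns: code is supplied; destination is supplied; lon is supplied; window_start is supplied.
CHECK constraints: 480.0 satisfies (lat > 0); 'sample' satisfies (window_start <> '').
No constraint is violated.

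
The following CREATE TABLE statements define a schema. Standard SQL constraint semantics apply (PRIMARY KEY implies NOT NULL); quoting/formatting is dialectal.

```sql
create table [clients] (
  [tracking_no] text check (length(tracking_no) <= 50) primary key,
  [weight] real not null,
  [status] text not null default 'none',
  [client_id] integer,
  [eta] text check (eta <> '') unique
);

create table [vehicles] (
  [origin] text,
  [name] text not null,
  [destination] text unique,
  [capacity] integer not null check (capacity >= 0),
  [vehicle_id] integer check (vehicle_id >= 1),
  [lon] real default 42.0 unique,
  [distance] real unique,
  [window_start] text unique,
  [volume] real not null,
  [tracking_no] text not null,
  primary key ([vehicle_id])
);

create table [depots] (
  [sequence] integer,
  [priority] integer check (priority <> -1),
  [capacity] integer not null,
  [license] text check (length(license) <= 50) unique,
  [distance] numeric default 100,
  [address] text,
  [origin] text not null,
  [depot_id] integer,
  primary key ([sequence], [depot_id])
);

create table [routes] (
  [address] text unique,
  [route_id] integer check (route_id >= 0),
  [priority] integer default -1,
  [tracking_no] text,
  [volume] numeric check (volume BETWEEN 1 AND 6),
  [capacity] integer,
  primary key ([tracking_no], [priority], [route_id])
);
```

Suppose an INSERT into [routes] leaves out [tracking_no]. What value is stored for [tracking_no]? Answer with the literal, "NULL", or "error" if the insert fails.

error

tracking_no has no DEFAULT clause.
Omitting it would insert NULL, but it is part of the PRIMARY KEY, so the INSERT fails.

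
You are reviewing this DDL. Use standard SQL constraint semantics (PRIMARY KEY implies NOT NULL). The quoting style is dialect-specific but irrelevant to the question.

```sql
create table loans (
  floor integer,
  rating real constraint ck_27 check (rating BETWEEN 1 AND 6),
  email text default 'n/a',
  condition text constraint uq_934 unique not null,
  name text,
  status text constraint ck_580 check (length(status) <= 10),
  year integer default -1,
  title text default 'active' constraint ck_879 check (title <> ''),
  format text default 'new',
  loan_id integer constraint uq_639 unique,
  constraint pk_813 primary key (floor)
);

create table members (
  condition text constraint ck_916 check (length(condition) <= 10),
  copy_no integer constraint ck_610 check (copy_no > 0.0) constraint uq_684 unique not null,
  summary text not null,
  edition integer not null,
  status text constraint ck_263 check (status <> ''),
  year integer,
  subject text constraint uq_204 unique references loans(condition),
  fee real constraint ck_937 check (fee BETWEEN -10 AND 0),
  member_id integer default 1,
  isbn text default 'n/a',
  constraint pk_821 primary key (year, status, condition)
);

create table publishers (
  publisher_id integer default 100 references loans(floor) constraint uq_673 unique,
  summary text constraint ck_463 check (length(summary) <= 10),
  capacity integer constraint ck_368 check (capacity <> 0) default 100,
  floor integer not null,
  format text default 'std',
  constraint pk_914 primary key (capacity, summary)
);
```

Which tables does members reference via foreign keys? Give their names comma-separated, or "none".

- subject REFERENCES loans(condition).

loans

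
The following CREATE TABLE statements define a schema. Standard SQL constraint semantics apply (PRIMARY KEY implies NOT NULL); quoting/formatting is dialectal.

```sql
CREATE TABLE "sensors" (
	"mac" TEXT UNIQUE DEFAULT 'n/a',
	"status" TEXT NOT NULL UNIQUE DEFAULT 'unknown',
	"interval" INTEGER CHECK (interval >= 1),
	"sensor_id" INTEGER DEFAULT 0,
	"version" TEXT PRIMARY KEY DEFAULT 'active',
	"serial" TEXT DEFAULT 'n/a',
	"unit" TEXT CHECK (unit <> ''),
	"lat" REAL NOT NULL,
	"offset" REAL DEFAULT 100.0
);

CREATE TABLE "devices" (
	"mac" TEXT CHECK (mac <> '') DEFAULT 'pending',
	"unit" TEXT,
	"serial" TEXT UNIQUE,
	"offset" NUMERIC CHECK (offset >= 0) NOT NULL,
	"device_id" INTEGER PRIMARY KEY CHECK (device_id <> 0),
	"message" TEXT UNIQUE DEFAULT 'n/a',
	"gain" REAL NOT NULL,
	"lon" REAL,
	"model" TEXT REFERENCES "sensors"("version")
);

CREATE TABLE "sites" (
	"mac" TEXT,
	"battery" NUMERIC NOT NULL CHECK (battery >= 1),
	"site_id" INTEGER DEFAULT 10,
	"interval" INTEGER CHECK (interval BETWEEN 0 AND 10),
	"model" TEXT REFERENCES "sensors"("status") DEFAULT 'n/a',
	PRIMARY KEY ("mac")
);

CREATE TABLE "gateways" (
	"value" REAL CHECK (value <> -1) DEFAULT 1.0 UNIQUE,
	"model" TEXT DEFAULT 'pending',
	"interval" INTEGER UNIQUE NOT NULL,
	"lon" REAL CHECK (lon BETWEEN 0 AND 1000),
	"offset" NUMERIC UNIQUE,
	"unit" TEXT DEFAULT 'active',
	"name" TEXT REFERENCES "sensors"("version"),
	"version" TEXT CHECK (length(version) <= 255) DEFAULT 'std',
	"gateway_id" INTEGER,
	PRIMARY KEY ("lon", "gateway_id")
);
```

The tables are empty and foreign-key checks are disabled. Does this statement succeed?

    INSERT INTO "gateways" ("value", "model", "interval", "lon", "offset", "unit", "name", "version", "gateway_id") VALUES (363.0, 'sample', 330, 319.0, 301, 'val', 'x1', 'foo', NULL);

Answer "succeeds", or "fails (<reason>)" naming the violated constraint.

gateway_id is explicitly set to NULL, but gateway_id is part of the PRIMARY KEY (implied NOT NULL).

fails (NOT NULL on gateway_id)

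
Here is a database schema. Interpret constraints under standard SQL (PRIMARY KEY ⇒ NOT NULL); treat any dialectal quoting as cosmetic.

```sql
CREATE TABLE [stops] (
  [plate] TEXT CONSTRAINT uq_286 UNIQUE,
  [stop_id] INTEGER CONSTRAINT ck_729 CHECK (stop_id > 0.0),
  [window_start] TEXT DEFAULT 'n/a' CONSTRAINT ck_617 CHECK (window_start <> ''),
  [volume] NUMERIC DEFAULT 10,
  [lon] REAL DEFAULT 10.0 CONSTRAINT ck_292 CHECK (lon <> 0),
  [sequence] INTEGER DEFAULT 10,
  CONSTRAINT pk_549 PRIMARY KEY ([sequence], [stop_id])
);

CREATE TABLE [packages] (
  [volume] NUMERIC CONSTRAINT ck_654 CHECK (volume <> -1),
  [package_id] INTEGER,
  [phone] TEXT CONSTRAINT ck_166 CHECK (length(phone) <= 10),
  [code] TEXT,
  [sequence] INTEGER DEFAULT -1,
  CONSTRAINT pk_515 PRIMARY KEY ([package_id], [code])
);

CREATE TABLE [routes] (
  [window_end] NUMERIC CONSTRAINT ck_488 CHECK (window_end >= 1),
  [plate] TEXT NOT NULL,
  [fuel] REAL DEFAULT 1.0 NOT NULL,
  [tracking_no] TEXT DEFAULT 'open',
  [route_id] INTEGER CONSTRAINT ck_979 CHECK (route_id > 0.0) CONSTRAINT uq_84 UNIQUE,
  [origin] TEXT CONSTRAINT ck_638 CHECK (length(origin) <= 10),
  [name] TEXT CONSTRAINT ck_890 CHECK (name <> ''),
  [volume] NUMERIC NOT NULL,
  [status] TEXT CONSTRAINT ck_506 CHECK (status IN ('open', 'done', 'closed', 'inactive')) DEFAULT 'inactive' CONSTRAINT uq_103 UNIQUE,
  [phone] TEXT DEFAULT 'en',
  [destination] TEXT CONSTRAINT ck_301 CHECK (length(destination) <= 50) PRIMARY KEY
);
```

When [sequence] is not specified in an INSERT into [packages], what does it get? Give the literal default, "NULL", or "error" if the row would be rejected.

sequence has an explicit DEFAULT -1.
When the column is omitted from an INSERT, that default is used.

-1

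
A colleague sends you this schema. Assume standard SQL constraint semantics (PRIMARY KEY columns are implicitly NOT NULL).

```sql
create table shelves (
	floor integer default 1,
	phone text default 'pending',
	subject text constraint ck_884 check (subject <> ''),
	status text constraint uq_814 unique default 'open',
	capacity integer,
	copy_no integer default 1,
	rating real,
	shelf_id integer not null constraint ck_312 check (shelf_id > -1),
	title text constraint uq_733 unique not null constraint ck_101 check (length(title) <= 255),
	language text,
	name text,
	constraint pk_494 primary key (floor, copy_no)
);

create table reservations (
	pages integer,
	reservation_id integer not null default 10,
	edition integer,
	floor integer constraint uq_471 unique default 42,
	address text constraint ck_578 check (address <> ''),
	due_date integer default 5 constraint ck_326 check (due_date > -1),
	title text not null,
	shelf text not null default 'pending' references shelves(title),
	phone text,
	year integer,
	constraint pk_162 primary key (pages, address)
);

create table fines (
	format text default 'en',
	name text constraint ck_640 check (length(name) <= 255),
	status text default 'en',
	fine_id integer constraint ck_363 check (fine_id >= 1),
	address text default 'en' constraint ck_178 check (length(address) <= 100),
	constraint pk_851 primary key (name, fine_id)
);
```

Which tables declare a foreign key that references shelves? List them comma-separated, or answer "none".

reservations

- reservations.shelf references shelves(title).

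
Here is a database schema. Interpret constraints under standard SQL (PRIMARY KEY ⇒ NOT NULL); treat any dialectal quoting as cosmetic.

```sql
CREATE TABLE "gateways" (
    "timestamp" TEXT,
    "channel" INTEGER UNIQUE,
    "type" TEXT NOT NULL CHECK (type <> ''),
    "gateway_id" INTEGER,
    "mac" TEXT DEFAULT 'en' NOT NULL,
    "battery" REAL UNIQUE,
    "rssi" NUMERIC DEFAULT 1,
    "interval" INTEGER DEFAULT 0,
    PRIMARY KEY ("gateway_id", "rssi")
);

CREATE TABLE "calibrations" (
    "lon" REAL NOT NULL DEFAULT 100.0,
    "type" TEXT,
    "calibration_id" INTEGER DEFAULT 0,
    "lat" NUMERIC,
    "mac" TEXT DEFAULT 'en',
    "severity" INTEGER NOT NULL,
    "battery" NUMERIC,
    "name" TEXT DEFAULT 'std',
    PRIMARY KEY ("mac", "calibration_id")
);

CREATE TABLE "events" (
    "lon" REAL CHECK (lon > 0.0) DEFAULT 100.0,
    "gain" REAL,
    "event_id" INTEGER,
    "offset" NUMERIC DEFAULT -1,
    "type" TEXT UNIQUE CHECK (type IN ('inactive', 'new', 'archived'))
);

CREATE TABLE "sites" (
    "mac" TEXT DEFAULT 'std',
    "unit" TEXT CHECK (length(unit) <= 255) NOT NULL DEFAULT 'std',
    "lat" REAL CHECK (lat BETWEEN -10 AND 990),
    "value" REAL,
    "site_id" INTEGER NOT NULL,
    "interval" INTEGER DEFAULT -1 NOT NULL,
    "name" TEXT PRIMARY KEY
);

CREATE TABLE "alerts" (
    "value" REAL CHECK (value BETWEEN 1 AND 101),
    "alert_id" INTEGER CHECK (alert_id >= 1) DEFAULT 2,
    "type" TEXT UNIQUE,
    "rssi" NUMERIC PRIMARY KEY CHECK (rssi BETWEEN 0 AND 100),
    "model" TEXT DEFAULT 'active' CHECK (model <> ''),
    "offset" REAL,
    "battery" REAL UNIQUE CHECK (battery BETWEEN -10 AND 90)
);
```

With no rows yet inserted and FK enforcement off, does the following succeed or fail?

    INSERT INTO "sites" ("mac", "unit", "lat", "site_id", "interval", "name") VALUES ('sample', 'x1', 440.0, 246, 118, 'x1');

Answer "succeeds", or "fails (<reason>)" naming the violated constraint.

NOT NULL columns: interval is supplied; name is supplied; site_id is supplied; unit is supplied.
CHECK constraints: 'x1' satisfies (length(unit) <= 255); 440.0 satisfies (lat BETWEEN -10 AND 990).
No constraint is violated.

succeeds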